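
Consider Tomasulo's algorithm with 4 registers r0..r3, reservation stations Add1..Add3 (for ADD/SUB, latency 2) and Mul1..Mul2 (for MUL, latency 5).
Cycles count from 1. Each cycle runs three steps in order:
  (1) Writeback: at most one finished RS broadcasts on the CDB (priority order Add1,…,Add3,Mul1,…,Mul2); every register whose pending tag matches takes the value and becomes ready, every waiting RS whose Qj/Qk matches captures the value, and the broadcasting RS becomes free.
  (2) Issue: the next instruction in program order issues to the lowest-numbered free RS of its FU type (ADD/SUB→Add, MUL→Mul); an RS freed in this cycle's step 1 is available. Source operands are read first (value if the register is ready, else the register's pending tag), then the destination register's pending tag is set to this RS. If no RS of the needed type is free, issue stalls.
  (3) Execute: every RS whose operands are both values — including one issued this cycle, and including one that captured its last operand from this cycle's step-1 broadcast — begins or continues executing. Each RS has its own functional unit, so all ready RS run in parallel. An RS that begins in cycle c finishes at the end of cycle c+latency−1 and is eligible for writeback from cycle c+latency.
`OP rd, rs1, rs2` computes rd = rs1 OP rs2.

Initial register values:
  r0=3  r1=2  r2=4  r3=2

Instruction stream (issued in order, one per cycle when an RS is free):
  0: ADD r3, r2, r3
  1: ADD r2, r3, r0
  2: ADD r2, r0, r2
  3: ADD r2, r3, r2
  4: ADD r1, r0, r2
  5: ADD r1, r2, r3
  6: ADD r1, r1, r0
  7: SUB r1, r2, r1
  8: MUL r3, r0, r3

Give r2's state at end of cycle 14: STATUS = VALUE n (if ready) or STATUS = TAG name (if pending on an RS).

STATUS = VALUE 18

cycle 1: issue ADD r3<-Add1 // r0:3,r1:2,r2:4,r3:Add1
cycle 2: issue ADD r2<-Add2 // r0:3,r1:2,r2:Add2,r3:Add1
cycle 3: CDB Add1=6; issue ADD r2<-Add1 // r0:3,r1:2,r2:Add1,r3:6
cycle 4: issue ADD r2<-Add3 // r0:3,r1:2,r2:Add3,r3:6
cycle 5: CDB Add2=9; issue ADD r1<-Add2 // r0:3,r1:Add2,r2:Add3,r3:6
cycle 6: stall // r0:3,r1:Add2,r2:Add3,r3:6
cycle 7: CDB Add1=12; issue ADD r1<-Add1 // r0:3,r1:Add1,r2:Add3,r3:6
cycle 8: stall // r0:3,r1:Add1,r2:Add3,r3:6
cycle 9: CDB Add3=18; issue ADD r1<-Add3 // r0:3,r1:Add3,r2:18,r3:6
cycle 10: stall // r0:3,r1:Add3,r2:18,r3:6
cycle 11: CDB Add1=24; issue SUB r1<-Add1 // r0:3,r1:Add1,r2:18,r3:6
cycle 12: CDB Add2=21; issue MUL r3<-Mul1 // r0:3,r1:Add1,r2:18,r3:Mul1
cycle 13: CDB Add3=27 // r0:3,r1:Add1,r2:18,r3:Mul1
cycle 14: - // r0:3,r1:Add1,r2:18,r3:Mul1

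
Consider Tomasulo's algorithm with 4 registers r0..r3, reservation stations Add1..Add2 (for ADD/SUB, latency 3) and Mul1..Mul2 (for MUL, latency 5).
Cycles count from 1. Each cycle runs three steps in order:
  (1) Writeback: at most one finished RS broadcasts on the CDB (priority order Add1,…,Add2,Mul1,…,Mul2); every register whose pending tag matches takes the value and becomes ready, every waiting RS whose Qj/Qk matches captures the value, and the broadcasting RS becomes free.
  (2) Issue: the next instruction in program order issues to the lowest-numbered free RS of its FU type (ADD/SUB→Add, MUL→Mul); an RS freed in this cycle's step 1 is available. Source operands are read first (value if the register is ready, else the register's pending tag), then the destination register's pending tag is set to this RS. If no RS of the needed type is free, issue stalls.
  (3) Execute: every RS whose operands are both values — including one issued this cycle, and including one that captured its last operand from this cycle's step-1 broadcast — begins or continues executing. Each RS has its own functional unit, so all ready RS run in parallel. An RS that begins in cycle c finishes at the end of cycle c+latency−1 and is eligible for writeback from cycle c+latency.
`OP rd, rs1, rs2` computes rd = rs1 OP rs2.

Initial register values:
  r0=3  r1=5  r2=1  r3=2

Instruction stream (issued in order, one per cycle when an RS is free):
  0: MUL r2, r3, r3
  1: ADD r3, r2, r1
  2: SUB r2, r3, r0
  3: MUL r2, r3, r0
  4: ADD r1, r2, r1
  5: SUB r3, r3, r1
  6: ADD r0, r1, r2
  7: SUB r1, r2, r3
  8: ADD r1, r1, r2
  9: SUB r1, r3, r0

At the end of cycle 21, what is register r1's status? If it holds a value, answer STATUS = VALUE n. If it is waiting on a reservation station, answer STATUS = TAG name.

STATUS = TAG Add2

cycle 1: issue MUL r2<-Mul1 // r0:3,r1:5,r2:Mul1,r3:2
cycle 2: issue ADD r3<-Add1 // r0:3,r1:5,r2:Mul1,r3:Add1
cycle 3: issue SUB r2<-Add2 // r0:3,r1:5,r2:Add2,r3:Add1
cycle 4: issue MUL r2<-Mul2 // r0:3,r1:5,r2:Mul2,r3:Add1
cycle 5: stall // r0:3,r1:5,r2:Mul2,r3:Add1
cycle 6: CDB Mul1=4; stall // r0:3,r1:5,r2:Mul2,r3:Add1
cycle 7: stall // r0:3,r1:5,r2:Mul2,r3:Add1
cycle 8: stall // r0:3,r1:5,r2:Mul2,r3:Add1
cycle 9: CDB Add1=9; issue ADD r1<-Add1 // r0:3,r1:Add1,r2:Mul2,r3:9
cycle 10: stall // r0:3,r1:Add1,r2:Mul2,r3:9
cycle 11: stall // r0:3,r1:Add1,r2:Mul2,r3:9
cycle 12: CDB Add2=6; issue SUB r3<-Add2 // r0:3,r1:Add1,r2:Mul2,r3:Add2
cycle 13: stall // r0:3,r1:Add1,r2:Mul2,r3:Add2
cycle 14: CDB Mul2=27; stall // r0:3,r1:Add1,r2:27,r3:Add2
cycle 15: stall // r0:3,r1:Add1,r2:27,r3:Add2
cycle 16: stall // r0:3,r1:Add1,r2:27,r3:Add2
cycle 17: CDB Add1=32; issue ADD r0<-Add1 // r0:Add1,r1:32,r2:27,r3:Add2
cycle 18: stall // r0:Add1,r1:32,r2:27,r3:Add2
cycle 19: stall // r0:Add1,r1:32,r2:27,r3:Add2
cycle 20: CDB Add1=59; issue SUB r1<-Add1 // r0:59,r1:Add1,r2:27,r3:Add2
cycle 21: CDB Add2=-23; issue ADD r1<-Add2 // r0:59,r1:Add2,r2:27,r3:-23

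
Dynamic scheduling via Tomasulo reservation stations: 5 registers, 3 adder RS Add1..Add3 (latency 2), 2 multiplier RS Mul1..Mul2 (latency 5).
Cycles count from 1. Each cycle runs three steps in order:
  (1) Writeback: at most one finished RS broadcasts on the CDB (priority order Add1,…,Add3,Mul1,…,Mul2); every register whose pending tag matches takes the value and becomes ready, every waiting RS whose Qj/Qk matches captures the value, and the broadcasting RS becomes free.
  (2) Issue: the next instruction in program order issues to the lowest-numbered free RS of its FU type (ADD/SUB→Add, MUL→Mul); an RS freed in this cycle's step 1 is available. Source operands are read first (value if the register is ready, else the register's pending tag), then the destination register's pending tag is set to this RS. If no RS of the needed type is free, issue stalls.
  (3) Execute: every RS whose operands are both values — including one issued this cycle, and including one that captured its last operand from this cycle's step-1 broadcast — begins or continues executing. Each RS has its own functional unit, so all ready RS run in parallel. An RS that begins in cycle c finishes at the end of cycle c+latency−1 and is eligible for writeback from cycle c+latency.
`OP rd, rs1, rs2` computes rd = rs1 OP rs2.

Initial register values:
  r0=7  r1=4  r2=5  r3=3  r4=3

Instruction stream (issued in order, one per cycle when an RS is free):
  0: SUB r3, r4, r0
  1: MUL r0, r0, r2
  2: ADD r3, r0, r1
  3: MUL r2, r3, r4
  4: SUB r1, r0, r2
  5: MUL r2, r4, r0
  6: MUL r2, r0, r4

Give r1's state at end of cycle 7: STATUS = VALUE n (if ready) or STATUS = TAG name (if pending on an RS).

STATUS = TAG Add2

c1: issue SUB r3<-Add1 | r0:7,r1:4,r2:5,r3:Add1,r4:3
c2: issue MUL r0<-Mul1 | r0:Mul1,r1:4,r2:5,r3:Add1,r4:3
c3: CDB Add1=-4; issue ADD r3<-Add1 | r0:Mul1,r1:4,r2:5,r3:Add1,r4:3
c4: issue MUL r2<-Mul2 | r0:Mul1,r1:4,r2:Mul2,r3:Add1,r4:3
c5: issue SUB r1<-Add2 | r0:Mul1,r1:Add2,r2:Mul2,r3:Add1,r4:3
c6: stall | r0:Mul1,r1:Add2,r2:Mul2,r3:Add1,r4:3
c7: CDB Mul1=35; issue MUL r2<-Mul1 | r0:35,r1:Add2,r2:Mul1,r3:Add1,r4:3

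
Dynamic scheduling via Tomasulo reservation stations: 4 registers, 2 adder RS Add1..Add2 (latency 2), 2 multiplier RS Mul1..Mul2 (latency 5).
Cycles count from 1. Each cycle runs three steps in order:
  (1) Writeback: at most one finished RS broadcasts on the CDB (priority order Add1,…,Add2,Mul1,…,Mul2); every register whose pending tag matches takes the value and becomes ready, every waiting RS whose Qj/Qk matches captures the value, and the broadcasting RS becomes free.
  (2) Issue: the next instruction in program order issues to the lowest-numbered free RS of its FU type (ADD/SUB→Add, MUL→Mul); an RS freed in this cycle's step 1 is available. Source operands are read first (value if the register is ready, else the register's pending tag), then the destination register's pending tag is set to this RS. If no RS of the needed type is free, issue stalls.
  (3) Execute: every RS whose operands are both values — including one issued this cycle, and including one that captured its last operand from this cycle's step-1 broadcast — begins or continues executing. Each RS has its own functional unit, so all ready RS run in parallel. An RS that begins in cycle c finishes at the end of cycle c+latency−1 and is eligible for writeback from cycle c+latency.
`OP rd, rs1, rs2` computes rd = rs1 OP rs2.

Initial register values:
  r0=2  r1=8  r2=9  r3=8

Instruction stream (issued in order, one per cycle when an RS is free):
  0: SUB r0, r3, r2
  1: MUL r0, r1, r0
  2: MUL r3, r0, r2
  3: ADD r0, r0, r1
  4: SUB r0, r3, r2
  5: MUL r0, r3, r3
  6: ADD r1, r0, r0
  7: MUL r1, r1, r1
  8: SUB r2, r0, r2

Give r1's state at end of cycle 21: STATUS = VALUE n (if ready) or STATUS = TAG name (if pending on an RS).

STATUS = TAG Mul2

cycle 1: issue SUB r0<-Add1 // r0:Add1,r1:8,r2:9,r3:8
cycle 2: issue MUL r0<-Mul1 // r0:Mul1,r1:8,r2:9,r3:8
cycle 3: CDB Add1=-1; issue MUL r3<-Mul2 // r0:Mul1,r1:8,r2:9,r3:Mul2
cycle 4: issue ADD r0<-Add1 // r0:Add1,r1:8,r2:9,r3:Mul2
cycle 5: issue SUB r0<-Add2 // r0:Add2,r1:8,r2:9,r3:Mul2
cycle 6: stall // r0:Add2,r1:8,r2:9,r3:Mul2
cycle 7: stall // r0:Add2,r1:8,r2:9,r3:Mul2
cycle 8: CDB Mul1=-8; issue MUL r0<-Mul1 // r0:Mul1,r1:8,r2:9,r3:Mul2
cycle 9: stall // r0:Mul1,r1:8,r2:9,r3:Mul2
cycle 10: CDB Add1=0; issue ADD r1<-Add1 // r0:Mul1,r1:Add1,r2:9,r3:Mul2
cycle 11: stall // r0:Mul1,r1:Add1,r2:9,r3:Mul2
cycle 12: stall // r0:Mul1,r1:Add1,r2:9,r3:Mul2
cycle 13: CDB Mul2=-72; issue MUL r1<-Mul2 // r0:Mul1,r1:Mul2,r2:9,r3:-72
cycle 14: stall // r0:Mul1,r1:Mul2,r2:9,r3:-72
cycle 15: CDB Add2=-81; issue SUB r2<-Add2 // r0:Mul1,r1:Mul2,r2:Add2,r3:-72
cycle 16: - // r0:Mul1,r1:Mul2,r2:Add2,r3:-72
cycle 17: - // r0:Mul1,r1:Mul2,r2:Add2,r3:-72
cycle 18: CDB Mul1=5184 // r0:5184,r1:Mul2,r2:Add2,r3:-72
cycle 19: - // r0:5184,r1:Mul2,r2:Add2,r3:-72
cycle 20: CDB Add1=10368 // r0:5184,r1:Mul2,r2:Add2,r3:-72
cycle 21: CDB Add2=5175 // r0:5184,r1:Mul2,r2:5175,r3:-72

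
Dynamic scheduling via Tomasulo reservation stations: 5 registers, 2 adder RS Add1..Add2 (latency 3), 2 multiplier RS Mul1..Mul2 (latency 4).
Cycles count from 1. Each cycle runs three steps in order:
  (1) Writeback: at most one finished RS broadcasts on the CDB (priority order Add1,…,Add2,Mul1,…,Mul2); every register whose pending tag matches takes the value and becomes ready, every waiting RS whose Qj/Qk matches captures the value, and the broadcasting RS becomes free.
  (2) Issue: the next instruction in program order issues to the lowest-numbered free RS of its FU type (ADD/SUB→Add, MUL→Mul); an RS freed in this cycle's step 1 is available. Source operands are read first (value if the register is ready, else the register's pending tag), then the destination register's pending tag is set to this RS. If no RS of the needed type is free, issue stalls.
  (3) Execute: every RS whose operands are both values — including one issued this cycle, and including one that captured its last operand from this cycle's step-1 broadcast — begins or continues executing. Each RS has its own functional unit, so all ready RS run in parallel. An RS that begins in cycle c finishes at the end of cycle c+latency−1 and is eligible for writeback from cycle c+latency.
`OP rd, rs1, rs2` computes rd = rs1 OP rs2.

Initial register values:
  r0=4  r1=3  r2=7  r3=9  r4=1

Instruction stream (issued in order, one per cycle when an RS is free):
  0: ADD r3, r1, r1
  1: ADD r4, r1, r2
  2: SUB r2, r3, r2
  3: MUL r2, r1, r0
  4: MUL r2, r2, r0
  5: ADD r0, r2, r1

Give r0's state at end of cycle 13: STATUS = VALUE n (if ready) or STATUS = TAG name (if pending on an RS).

STATUS = TAG Add1

c1: issue ADD r3<-Add1 | r0:4,r1:3,r2:7,r3:Add1,r4:1
c2: issue ADD r4<-Add2 | r0:4,r1:3,r2:7,r3:Add1,r4:Add2
c3: stall | r0:4,r1:3,r2:7,r3:Add1,r4:Add2
c4: CDB Add1=6; issue SUB r2<-Add1 | r0:4,r1:3,r2:Add1,r3:6,r4:Add2
c5: CDB Add2=10; issue MUL r2<-Mul1 | r0:4,r1:3,r2:Mul1,r3:6,r4:10
c6: issue MUL r2<-Mul2 | r0:4,r1:3,r2:Mul2,r3:6,r4:10
c7: CDB Add1=-1; issue ADD r0<-Add1 | r0:Add1,r1:3,r2:Mul2,r3:6,r4:10
c8: - | r0:Add1,r1:3,r2:Mul2,r3:6,r4:10
c9: CDB Mul1=12 | r0:Add1,r1:3,r2:Mul2,r3:6,r4:10
c10: - | r0:Add1,r1:3,r2:Mul2,r3:6,r4:10
c11: - | r0:Add1,r1:3,r2:Mul2,r3:6,r4:10
c12: - | r0:Add1,r1:3,r2:Mul2,r3:6,r4:10
c13: CDB Mul2=48 | r0:Add1,r1:3,r2:48,r3:6,r4:10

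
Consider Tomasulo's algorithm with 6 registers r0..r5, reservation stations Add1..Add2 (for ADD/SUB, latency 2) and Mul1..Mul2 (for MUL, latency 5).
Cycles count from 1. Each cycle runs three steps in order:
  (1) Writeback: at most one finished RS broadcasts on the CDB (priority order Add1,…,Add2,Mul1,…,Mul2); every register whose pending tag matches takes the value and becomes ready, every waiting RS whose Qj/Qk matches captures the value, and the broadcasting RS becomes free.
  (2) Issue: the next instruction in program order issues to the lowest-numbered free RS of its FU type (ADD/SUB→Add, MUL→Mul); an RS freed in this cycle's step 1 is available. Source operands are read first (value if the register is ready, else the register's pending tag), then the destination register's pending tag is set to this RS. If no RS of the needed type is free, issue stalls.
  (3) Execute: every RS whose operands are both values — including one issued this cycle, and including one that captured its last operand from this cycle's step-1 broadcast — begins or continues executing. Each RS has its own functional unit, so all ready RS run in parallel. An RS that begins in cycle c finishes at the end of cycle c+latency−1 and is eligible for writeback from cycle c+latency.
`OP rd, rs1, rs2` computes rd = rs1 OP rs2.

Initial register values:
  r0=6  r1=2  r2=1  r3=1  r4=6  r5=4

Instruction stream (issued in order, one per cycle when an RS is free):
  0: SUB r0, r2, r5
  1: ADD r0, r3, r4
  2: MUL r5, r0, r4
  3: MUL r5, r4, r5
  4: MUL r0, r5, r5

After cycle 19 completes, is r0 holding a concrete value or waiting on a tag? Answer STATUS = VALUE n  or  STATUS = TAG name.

c1: issue SUB r0<-Add1 | r0:Add1,r1:2,r2:1,r3:1,r4:6,r5:4
c2: issue ADD r0<-Add2 | r0:Add2,r1:2,r2:1,r3:1,r4:6,r5:4
c3: CDB Add1=-3; issue MUL r5<-Mul1 | r0:Add2,r1:2,r2:1,r3:1,r4:6,r5:Mul1
c4: CDB Add2=7; issue MUL r5<-Mul2 | r0:7,r1:2,r2:1,r3:1,r4:6,r5:Mul2
c5: stall | r0:7,r1:2,r2:1,r3:1,r4:6,r5:Mul2
c6: stall | r0:7,r1:2,r2:1,r3:1,r4:6,r5:Mul2
c7: stall | r0:7,r1:2,r2:1,r3:1,r4:6,r5:Mul2
c8: stall | r0:7,r1:2,r2:1,r3:1,r4:6,r5:Mul2
c9: CDB Mul1=42; issue MUL r0<-Mul1 | r0:Mul1,r1:2,r2:1,r3:1,r4:6,r5:Mul2
c10: - | r0:Mul1,r1:2,r2:1,r3:1,r4:6,r5:Mul2
c11: - | r0:Mul1,r1:2,r2:1,r3:1,r4:6,r5:Mul2
c12: - | r0:Mul1,r1:2,r2:1,r3:1,r4:6,r5:Mul2
c13: - | r0:Mul1,r1:2,r2:1,r3:1,r4:6,r5:Mul2
c14: CDB Mul2=252 | r0:Mul1,r1:2,r2:1,r3:1,r4:6,r5:252
c15: - | r0:Mul1,r1:2,r2:1,r3:1,r4:6,r5:252
c16: - | r0:Mul1,r1:2,r2:1,r3:1,r4:6,r5:252
c17: - | r0:Mul1,r1:2,r2:1,r3:1,r4:6,r5:252
c18: - | r0:Mul1,r1:2,r2:1,r3:1,r4:6,r5:252
c19: CDB Mul1=63504 | r0:63504,r1:2,r2:1,r3:1,r4:6,r5:252

STATUS = VALUE 63504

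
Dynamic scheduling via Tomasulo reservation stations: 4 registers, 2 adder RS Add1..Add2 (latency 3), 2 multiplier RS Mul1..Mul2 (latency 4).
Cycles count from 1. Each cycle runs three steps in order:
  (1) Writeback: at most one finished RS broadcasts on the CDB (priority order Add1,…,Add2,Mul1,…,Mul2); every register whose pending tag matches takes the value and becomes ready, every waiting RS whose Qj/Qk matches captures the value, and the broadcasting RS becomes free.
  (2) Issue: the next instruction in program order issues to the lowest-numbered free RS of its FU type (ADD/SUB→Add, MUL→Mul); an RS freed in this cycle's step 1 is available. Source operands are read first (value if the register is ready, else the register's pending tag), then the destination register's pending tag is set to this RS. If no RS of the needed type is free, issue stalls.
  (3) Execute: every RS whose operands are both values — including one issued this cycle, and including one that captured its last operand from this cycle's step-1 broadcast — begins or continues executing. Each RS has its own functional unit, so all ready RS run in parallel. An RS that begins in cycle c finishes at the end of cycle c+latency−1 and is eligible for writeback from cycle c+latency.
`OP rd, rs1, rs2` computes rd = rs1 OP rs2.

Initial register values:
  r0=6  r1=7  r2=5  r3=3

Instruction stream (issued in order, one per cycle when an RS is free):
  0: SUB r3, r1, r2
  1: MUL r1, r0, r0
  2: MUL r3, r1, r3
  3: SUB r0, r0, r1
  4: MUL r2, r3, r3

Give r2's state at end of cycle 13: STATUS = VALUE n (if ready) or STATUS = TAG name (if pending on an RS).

c1: issue SUB r3<-Add1 | r0:6,r1:7,r2:5,r3:Add1
c2: issue MUL r1<-Mul1 | r0:6,r1:Mul1,r2:5,r3:Add1
c3: issue MUL r3<-Mul2 | r0:6,r1:Mul1,r2:5,r3:Mul2
c4: CDB Add1=2; issue SUB r0<-Add1 | r0:Add1,r1:Mul1,r2:5,r3:Mul2
c5: stall | r0:Add1,r1:Mul1,r2:5,r3:Mul2
c6: CDB Mul1=36; issue MUL r2<-Mul1 | r0:Add1,r1:36,r2:Mul1,r3:Mul2
c7: - | r0:Add1,r1:36,r2:Mul1,r3:Mul2
c8: - | r0:Add1,r1:36,r2:Mul1,r3:Mul2
c9: CDB Add1=-30 | r0:-30,r1:36,r2:Mul1,r3:Mul2
c10: CDB Mul2=72 | r0:-30,r1:36,r2:Mul1,r3:72
c11: - | r0:-30,r1:36,r2:Mul1,r3:72
c12: - | r0:-30,r1:36,r2:Mul1,r3:72
c13: - | r0:-30,r1:36,r2:Mul1,r3:72

STATUS = TAG Mul1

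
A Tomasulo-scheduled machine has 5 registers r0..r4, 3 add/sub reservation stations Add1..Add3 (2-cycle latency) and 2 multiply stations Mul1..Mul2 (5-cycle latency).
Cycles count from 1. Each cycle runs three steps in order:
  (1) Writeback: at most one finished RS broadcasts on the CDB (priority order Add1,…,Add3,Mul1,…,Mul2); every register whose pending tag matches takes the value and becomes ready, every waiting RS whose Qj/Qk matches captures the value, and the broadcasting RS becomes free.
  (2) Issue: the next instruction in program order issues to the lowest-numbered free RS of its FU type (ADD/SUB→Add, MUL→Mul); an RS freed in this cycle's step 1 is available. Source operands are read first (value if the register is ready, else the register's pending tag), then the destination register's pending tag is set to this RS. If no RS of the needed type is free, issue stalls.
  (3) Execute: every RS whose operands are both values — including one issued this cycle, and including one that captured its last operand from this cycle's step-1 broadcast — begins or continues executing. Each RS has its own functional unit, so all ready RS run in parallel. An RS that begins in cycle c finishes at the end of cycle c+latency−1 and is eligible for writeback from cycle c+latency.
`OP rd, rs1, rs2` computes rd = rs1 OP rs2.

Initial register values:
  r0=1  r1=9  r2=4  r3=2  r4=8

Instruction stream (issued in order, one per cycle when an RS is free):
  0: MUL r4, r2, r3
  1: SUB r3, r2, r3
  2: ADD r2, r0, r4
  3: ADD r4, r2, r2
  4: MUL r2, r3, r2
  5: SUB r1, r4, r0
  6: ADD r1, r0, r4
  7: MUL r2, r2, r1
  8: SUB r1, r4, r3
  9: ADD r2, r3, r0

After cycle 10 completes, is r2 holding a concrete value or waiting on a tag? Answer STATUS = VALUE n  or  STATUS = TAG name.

cycle 1: issue MUL r4<-Mul1 // r0:1,r1:9,r2:4,r3:2,r4:Mul1
cycle 2: issue SUB r3<-Add1 // r0:1,r1:9,r2:4,r3:Add1,r4:Mul1
cycle 3: issue ADD r2<-Add2 // r0:1,r1:9,r2:Add2,r3:Add1,r4:Mul1
cycle 4: CDB Add1=2; issue ADD r4<-Add1 // r0:1,r1:9,r2:Add2,r3:2,r4:Add1
cycle 5: issue MUL r2<-Mul2 // r0:1,r1:9,r2:Mul2,r3:2,r4:Add1
cycle 6: CDB Mul1=8; issue SUB r1<-Add3 // r0:1,r1:Add3,r2:Mul2,r3:2,r4:Add1
cycle 7: stall // r0:1,r1:Add3,r2:Mul2,r3:2,r4:Add1
cycle 8: CDB Add2=9; issue ADD r1<-Add2 // r0:1,r1:Add2,r2:Mul2,r3:2,r4:Add1
cycle 9: issue MUL r2<-Mul1 // r0:1,r1:Add2,r2:Mul1,r3:2,r4:Add1
cycle 10: CDB Add1=18; issue SUB r1<-Add1 // r0:1,r1:Add1,r2:Mul1,r3:2,r4:18

STATUS = TAG Mul1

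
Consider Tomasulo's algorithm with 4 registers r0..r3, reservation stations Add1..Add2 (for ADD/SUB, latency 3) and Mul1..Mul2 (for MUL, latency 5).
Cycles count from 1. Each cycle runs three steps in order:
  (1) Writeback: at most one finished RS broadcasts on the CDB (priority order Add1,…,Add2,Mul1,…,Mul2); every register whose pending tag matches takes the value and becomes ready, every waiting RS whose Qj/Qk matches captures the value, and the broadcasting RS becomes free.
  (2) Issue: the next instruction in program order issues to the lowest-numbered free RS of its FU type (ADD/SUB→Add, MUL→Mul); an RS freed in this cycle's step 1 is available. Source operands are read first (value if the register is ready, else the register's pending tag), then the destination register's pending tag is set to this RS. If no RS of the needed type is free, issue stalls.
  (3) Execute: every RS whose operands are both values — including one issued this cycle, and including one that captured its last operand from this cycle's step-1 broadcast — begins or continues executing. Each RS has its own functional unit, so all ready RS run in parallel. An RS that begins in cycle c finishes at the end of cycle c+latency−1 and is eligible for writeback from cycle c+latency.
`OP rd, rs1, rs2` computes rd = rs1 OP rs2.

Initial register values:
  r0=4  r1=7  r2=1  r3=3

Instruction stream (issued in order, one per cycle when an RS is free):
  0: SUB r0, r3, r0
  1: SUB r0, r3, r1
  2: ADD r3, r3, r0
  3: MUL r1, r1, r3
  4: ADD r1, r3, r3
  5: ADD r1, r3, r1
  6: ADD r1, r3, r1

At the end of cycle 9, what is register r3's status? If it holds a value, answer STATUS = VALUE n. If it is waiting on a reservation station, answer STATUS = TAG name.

cycle 1: issue SUB r0<-Add1 // r0:Add1,r1:7,r2:1,r3:3
cycle 2: issue SUB r0<-Add2 // r0:Add2,r1:7,r2:1,r3:3
cycle 3: stall // r0:Add2,r1:7,r2:1,r3:3
cycle 4: CDB Add1=-1; issue ADD r3<-Add1 // r0:Add2,r1:7,r2:1,r3:Add1
cycle 5: CDB Add2=-4; issue MUL r1<-Mul1 // r0:-4,r1:Mul1,r2:1,r3:Add1
cycle 6: issue ADD r1<-Add2 // r0:-4,r1:Add2,r2:1,r3:Add1
cycle 7: stall // r0:-4,r1:Add2,r2:1,r3:Add1
cycle 8: CDB Add1=-1; issue ADD r1<-Add1 // r0:-4,r1:Add1,r2:1,r3:-1
cycle 9: stall // r0:-4,r1:Add1,r2:1,r3:-1

STATUS = VALUE -1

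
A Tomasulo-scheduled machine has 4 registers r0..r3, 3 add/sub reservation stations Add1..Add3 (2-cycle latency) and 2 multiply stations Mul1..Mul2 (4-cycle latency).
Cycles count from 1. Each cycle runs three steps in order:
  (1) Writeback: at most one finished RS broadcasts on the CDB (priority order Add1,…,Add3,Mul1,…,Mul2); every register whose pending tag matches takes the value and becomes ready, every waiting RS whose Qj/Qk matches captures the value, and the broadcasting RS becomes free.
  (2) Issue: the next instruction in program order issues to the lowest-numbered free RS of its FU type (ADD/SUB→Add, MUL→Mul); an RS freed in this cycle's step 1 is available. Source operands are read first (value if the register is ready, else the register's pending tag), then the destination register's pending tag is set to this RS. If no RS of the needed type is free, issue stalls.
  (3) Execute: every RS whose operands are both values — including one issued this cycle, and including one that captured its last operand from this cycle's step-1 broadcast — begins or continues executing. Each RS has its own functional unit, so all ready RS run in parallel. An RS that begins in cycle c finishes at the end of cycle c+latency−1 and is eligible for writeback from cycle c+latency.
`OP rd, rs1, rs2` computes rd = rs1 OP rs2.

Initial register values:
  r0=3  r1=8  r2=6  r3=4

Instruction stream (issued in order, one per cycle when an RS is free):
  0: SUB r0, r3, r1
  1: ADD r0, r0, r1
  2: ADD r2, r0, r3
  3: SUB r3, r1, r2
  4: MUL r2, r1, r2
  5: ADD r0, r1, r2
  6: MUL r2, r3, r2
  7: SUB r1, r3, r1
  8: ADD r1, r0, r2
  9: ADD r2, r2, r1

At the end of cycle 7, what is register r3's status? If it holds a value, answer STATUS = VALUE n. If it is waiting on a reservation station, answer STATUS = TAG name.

STATUS = TAG Add3

cycle 1: issue SUB r0<-Add1 // r0:Add1,r1:8,r2:6,r3:4
cycle 2: issue ADD r0<-Add2 // r0:Add2,r1:8,r2:6,r3:4
cycle 3: CDB Add1=-4; issue ADD r2<-Add1 // r0:Add2,r1:8,r2:Add1,r3:4
cycle 4: issue SUB r3<-Add3 // r0:Add2,r1:8,r2:Add1,r3:Add3
cycle 5: CDB Add2=4; issue MUL r2<-Mul1 // r0:4,r1:8,r2:Mul1,r3:Add3
cycle 6: issue ADD r0<-Add2 // r0:Add2,r1:8,r2:Mul1,r3:Add3
cycle 7: CDB Add1=8; issue MUL r2<-Mul2 // r0:Add2,r1:8,r2:Mul2,r3:Add3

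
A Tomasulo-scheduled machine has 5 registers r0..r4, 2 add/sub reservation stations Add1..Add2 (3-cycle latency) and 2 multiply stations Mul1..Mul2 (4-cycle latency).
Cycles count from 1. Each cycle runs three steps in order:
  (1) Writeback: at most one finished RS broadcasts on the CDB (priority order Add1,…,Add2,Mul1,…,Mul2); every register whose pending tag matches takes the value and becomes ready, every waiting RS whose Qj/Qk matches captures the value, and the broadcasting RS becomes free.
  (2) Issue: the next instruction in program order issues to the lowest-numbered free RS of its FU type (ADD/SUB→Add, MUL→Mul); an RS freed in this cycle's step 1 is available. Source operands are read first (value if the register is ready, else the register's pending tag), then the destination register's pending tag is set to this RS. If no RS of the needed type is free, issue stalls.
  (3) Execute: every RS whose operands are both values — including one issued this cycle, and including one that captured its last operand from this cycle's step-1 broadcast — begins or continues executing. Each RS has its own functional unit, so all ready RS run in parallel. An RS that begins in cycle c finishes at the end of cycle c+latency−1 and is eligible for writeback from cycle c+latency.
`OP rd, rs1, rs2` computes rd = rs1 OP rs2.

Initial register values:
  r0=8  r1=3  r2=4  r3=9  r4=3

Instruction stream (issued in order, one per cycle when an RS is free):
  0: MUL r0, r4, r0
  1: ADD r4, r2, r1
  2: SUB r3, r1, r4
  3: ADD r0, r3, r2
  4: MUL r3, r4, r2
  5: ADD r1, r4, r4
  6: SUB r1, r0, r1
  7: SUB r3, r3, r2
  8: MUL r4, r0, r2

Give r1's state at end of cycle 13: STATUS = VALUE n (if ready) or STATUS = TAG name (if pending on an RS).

STATUS = TAG Add1

c1: issue MUL r0<-Mul1 | r0:Mul1,r1:3,r2:4,r3:9,r4:3
c2: issue ADD r4<-Add1 | r0:Mul1,r1:3,r2:4,r3:9,r4:Add1
c3: issue SUB r3<-Add2 | r0:Mul1,r1:3,r2:4,r3:Add2,r4:Add1
c4: stall | r0:Mul1,r1:3,r2:4,r3:Add2,r4:Add1
c5: CDB Add1=7; issue ADD r0<-Add1 | r0:Add1,r1:3,r2:4,r3:Add2,r4:7
c6: CDB Mul1=24; issue MUL r3<-Mul1 | r0:Add1,r1:3,r2:4,r3:Mul1,r4:7
c7: stall | r0:Add1,r1:3,r2:4,r3:Mul1,r4:7
c8: CDB Add2=-4; issue ADD r1<-Add2 | r0:Add1,r1:Add2,r2:4,r3:Mul1,r4:7
c9: stall | r0:Add1,r1:Add2,r2:4,r3:Mul1,r4:7
c10: CDB Mul1=28; stall | r0:Add1,r1:Add2,r2:4,r3:28,r4:7
c11: CDB Add1=0; issue SUB r1<-Add1 | r0:0,r1:Add1,r2:4,r3:28,r4:7
c12: CDB Add2=14; issue SUB r3<-Add2 | r0:0,r1:Add1,r2:4,r3:Add2,r4:7
c13: issue MUL r4<-Mul1 | r0:0,r1:Add1,r2:4,r3:Add2,r4:Mul1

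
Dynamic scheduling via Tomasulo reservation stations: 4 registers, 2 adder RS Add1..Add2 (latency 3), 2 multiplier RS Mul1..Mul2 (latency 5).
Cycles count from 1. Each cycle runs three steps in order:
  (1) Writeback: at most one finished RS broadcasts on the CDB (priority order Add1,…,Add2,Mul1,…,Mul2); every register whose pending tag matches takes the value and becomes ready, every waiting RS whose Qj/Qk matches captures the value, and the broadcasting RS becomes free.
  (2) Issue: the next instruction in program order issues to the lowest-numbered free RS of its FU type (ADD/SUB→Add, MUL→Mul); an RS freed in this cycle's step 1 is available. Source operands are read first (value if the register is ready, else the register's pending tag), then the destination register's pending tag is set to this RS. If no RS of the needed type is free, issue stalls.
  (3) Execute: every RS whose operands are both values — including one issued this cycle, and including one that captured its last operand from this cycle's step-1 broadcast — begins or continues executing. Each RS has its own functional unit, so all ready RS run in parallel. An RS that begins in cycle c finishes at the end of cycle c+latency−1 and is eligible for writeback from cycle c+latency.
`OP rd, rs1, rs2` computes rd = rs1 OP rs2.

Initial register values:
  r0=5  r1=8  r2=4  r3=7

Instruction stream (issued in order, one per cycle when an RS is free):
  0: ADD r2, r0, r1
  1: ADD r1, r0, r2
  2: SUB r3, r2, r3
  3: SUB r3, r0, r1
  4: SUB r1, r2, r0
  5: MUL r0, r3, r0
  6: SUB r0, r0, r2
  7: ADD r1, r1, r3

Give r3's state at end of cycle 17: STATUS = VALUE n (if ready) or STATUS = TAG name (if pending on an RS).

STATUS = VALUE -13

cycle 1: issue ADD r2<-Add1 // r0:5,r1:8,r2:Add1,r3:7
cycle 2: issue ADD r1<-Add2 // r0:5,r1:Add2,r2:Add1,r3:7
cycle 3: stall // r0:5,r1:Add2,r2:Add1,r3:7
cycle 4: CDB Add1=13; issue SUB r3<-Add1 // r0:5,r1:Add2,r2:13,r3:Add1
cycle 5: stall // r0:5,r1:Add2,r2:13,r3:Add1
cycle 6: stall // r0:5,r1:Add2,r2:13,r3:Add1
cycle 7: CDB Add1=6; issue SUB r3<-Add1 // r0:5,r1:Add2,r2:13,r3:Add1
cycle 8: CDB Add2=18; issue SUB r1<-Add2 // r0:5,r1:Add2,r2:13,r3:Add1
cycle 9: issue MUL r0<-Mul1 // r0:Mul1,r1:Add2,r2:13,r3:Add1
cycle 10: stall // r0:Mul1,r1:Add2,r2:13,r3:Add1
cycle 11: CDB Add1=-13; issue SUB r0<-Add1 // r0:Add1,r1:Add2,r2:13,r3:-13
cycle 12: CDB Add2=8; issue ADD r1<-Add2 // r0:Add1,r1:Add2,r2:13,r3:-13
cycle 13: - // r0:Add1,r1:Add2,r2:13,r3:-13
cycle 14: - // r0:Add1,r1:Add2,r2:13,r3:-13
cycle 15: CDB Add2=-5 // r0:Add1,r1:-5,r2:13,r3:-13
cycle 16: CDB Mul1=-65 // r0:Add1,r1:-5,r2:13,r3:-13
cycle 17: - // r0:Add1,r1:-5,r2:13,r3:-13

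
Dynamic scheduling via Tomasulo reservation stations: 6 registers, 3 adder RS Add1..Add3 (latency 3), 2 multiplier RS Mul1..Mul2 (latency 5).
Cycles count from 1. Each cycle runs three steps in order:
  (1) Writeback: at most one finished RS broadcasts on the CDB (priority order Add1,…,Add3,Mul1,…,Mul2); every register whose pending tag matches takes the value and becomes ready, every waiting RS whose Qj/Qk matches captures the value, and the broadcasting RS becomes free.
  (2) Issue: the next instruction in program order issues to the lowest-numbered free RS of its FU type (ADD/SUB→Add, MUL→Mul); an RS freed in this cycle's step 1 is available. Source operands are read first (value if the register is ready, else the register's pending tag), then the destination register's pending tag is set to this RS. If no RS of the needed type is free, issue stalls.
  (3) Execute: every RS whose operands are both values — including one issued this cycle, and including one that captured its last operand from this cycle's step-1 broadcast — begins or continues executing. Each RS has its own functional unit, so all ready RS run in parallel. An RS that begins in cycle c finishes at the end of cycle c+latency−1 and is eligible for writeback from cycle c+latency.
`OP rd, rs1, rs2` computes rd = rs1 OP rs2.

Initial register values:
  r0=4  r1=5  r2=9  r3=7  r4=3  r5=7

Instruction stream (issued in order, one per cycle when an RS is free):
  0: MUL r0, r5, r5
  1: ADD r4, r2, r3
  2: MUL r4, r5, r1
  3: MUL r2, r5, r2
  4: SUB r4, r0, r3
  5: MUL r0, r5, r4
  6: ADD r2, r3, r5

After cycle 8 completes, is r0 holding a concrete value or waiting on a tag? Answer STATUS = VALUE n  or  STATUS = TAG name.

STATUS = TAG Mul2

cycle 1: issue MUL r0<-Mul1 // r0:Mul1,r1:5,r2:9,r3:7,r4:3,r5:7
cycle 2: issue ADD r4<-Add1 // r0:Mul1,r1:5,r2:9,r3:7,r4:Add1,r5:7
cycle 3: issue MUL r4<-Mul2 // r0:Mul1,r1:5,r2:9,r3:7,r4:Mul2,r5:7
cycle 4: stall // r0:Mul1,r1:5,r2:9,r3:7,r4:Mul2,r5:7
cycle 5: CDB Add1=16; stall // r0:Mul1,r1:5,r2:9,r3:7,r4:Mul2,r5:7
cycle 6: CDB Mul1=49; issue MUL r2<-Mul1 // r0:49,r1:5,r2:Mul1,r3:7,r4:Mul2,r5:7
cycle 7: issue SUB r4<-Add1 // r0:49,r1:5,r2:Mul1,r3:7,r4:Add1,r5:7
cycle 8: CDB Mul2=35; issue MUL r0<-Mul2 // r0:Mul2,r1:5,r2:Mul1,r3:7,r4:Add1,r5:7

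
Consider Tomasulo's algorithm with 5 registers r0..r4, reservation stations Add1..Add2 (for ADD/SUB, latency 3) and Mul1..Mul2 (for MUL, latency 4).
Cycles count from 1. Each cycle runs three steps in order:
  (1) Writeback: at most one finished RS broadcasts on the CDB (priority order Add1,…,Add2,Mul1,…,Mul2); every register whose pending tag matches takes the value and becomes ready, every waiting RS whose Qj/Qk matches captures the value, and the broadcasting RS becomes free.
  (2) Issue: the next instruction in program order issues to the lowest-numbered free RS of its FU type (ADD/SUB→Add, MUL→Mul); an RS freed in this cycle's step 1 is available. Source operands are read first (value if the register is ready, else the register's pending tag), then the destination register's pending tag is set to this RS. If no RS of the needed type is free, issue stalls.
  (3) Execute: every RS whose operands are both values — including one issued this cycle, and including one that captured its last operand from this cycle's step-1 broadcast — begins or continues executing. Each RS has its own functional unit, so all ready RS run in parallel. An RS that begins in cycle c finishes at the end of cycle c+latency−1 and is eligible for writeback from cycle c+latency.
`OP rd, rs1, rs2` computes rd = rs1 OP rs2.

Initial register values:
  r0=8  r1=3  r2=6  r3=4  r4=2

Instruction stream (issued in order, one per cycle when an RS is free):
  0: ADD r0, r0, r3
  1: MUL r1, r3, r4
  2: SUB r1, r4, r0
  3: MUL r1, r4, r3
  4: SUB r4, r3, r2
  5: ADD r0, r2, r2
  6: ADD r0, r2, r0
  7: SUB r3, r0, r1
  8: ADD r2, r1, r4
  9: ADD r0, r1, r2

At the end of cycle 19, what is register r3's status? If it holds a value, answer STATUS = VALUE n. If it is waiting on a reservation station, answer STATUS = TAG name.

STATUS = VALUE 10

c1: issue ADD r0<-Add1 | r0:Add1,r1:3,r2:6,r3:4,r4:2
c2: issue MUL r1<-Mul1 | r0:Add1,r1:Mul1,r2:6,r3:4,r4:2
c3: issue SUB r1<-Add2 | r0:Add1,r1:Add2,r2:6,r3:4,r4:2
c4: CDB Add1=12; issue MUL r1<-Mul2 | r0:12,r1:Mul2,r2:6,r3:4,r4:2
c5: issue SUB r4<-Add1 | r0:12,r1:Mul2,r2:6,r3:4,r4:Add1
c6: CDB Mul1=8; stall | r0:12,r1:Mul2,r2:6,r3:4,r4:Add1
c7: CDB Add2=-10; issue ADD r0<-Add2 | r0:Add2,r1:Mul2,r2:6,r3:4,r4:Add1
c8: CDB Add1=-2; issue ADD r0<-Add1 | r0:Add1,r1:Mul2,r2:6,r3:4,r4:-2
c9: CDB Mul2=8; stall | r0:Add1,r1:8,r2:6,r3:4,r4:-2
c10: CDB Add2=12; issue SUB r3<-Add2 | r0:Add1,r1:8,r2:6,r3:Add2,r4:-2
c11: stall | r0:Add1,r1:8,r2:6,r3:Add2,r4:-2
c12: stall | r0:Add1,r1:8,r2:6,r3:Add2,r4:-2
c13: CDB Add1=18; issue ADD r2<-Add1 | r0:18,r1:8,r2:Add1,r3:Add2,r4:-2
c14: stall | r0:18,r1:8,r2:Add1,r3:Add2,r4:-2
c15: stall | r0:18,r1:8,r2:Add1,r3:Add2,r4:-2
c16: CDB Add1=6; issue ADD r0<-Add1 | r0:Add1,r1:8,r2:6,r3:Add2,r4:-2
c17: CDB Add2=10 | r0:Add1,r1:8,r2:6,r3:10,r4:-2
c18: - | r0:Add1,r1:8,r2:6,r3:10,r4:-2
c19: CDB Add1=14 | r0:14,r1:8,r2:6,r3:10,r4:-2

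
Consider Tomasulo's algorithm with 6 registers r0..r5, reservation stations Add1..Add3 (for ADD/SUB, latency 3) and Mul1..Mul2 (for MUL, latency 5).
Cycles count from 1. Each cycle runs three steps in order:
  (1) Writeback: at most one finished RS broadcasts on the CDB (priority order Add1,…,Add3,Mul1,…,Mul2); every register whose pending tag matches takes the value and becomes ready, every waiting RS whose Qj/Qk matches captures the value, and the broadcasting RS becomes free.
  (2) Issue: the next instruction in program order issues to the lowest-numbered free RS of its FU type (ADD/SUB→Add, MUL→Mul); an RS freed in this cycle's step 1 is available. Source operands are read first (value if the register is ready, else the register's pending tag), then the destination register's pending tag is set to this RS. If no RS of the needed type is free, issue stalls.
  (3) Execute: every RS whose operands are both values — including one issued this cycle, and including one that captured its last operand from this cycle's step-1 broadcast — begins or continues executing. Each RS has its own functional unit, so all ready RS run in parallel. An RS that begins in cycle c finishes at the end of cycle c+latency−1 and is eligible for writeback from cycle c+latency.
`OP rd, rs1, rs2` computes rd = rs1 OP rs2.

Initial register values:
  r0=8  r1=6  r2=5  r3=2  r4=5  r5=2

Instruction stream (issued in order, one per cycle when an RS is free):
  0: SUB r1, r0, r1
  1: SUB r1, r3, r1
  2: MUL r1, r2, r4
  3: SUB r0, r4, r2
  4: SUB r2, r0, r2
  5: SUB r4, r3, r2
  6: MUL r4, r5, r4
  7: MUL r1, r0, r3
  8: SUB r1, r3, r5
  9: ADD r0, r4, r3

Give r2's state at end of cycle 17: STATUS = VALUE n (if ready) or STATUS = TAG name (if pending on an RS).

c1: issue SUB r1<-Add1 | r0:8,r1:Add1,r2:5,r3:2,r4:5,r5:2
c2: issue SUB r1<-Add2 | r0:8,r1:Add2,r2:5,r3:2,r4:5,r5:2
c3: issue MUL r1<-Mul1 | r0:8,r1:Mul1,r2:5,r3:2,r4:5,r5:2
c4: CDB Add1=2; issue SUB r0<-Add1 | r0:Add1,r1:Mul1,r2:5,r3:2,r4:5,r5:2
c5: issue SUB r2<-Add3 | r0:Add1,r1:Mul1,r2:Add3,r3:2,r4:5,r5:2
c6: stall | r0:Add1,r1:Mul1,r2:Add3,r3:2,r4:5,r5:2
c7: CDB Add1=0; issue SUB r4<-Add1 | r0:0,r1:Mul1,r2:Add3,r3:2,r4:Add1,r5:2
c8: CDB Add2=0; issue MUL r4<-Mul2 | r0:0,r1:Mul1,r2:Add3,r3:2,r4:Mul2,r5:2
c9: CDB Mul1=25; issue MUL r1<-Mul1 | r0:0,r1:Mul1,r2:Add3,r3:2,r4:Mul2,r5:2
c10: CDB Add3=-5; issue SUB r1<-Add2 | r0:0,r1:Add2,r2:-5,r3:2,r4:Mul2,r5:2
c11: issue ADD r0<-Add3 | r0:Add3,r1:Add2,r2:-5,r3:2,r4:Mul2,r5:2
c12: - | r0:Add3,r1:Add2,r2:-5,r3:2,r4:Mul2,r5:2
c13: CDB Add1=7 | r0:Add3,r1:Add2,r2:-5,r3:2,r4:Mul2,r5:2
c14: CDB Add2=0 | r0:Add3,r1:0,r2:-5,r3:2,r4:Mul2,r5:2
c15: CDB Mul1=0 | r0:Add3,r1:0,r2:-5,r3:2,r4:Mul2,r5:2
c16: - | r0:Add3,r1:0,r2:-5,r3:2,r4:Mul2,r5:2
c17: - | r0:Add3,r1:0,r2:-5,r3:2,r4:Mul2,r5:2

STATUS = VALUE -5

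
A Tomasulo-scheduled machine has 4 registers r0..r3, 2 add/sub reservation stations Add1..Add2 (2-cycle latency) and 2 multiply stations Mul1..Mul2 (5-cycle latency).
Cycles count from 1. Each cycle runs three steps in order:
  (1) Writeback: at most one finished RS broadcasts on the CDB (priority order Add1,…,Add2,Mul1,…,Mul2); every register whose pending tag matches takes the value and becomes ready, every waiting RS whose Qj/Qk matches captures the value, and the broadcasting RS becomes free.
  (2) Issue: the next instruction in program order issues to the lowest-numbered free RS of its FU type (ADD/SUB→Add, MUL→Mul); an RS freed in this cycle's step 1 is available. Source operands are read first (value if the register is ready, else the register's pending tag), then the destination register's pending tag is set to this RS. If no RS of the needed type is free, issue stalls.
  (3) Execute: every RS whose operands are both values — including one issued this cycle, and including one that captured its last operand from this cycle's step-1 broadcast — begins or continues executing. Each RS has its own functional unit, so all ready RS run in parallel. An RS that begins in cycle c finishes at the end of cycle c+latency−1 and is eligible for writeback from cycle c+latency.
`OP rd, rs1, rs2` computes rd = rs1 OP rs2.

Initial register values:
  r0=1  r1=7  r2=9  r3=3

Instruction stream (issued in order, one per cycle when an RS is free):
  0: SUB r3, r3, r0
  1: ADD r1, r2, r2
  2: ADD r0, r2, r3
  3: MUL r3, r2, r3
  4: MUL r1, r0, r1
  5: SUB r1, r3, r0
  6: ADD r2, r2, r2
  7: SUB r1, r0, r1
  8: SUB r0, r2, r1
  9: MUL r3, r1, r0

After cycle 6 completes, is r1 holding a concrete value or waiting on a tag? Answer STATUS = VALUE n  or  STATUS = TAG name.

STATUS = TAG Add1

c1: issue SUB r3<-Add1 | r0:1,r1:7,r2:9,r3:Add1
c2: issue ADD r1<-Add2 | r0:1,r1:Add2,r2:9,r3:Add1
c3: CDB Add1=2; issue ADD r0<-Add1 | r0:Add1,r1:Add2,r2:9,r3:2
c4: CDB Add2=18; issue MUL r3<-Mul1 | r0:Add1,r1:18,r2:9,r3:Mul1
c5: CDB Add1=11; issue MUL r1<-Mul2 | r0:11,r1:Mul2,r2:9,r3:Mul1
c6: issue SUB r1<-Add1 | r0:11,r1:Add1,r2:9,r3:Mul1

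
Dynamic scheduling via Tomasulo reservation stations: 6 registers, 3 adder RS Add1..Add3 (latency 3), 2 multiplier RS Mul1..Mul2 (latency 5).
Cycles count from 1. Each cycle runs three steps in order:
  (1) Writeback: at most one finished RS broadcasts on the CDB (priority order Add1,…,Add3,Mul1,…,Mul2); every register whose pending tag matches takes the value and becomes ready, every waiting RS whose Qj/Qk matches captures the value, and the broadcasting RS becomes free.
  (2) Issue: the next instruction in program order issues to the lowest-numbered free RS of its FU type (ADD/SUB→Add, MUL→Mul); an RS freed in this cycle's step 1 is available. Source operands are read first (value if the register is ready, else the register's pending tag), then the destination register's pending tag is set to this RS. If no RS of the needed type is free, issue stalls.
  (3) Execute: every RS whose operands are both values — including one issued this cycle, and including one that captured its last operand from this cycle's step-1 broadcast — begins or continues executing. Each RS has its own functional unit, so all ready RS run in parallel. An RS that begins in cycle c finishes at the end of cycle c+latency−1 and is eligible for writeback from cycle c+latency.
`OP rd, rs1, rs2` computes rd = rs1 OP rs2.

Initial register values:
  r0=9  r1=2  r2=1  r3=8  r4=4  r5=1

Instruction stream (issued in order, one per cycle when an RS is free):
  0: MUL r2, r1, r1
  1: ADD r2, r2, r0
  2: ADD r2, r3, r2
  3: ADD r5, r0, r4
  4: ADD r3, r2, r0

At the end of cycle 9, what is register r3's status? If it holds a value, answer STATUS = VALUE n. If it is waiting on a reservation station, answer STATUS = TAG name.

STATUS = TAG Add3

  c1: issue MUL r2<-Mul1  regs: r0:9,r1:2,r2:Mul1,r3:8,r4:4,r5:1
  c2: issue ADD r2<-Add1  regs: r0:9,r1:2,r2:Add1,r3:8,r4:4,r5:1
  c3: issue ADD r2<-Add2  regs: r0:9,r1:2,r2:Add2,r3:8,r4:4,r5:1
  c4: issue ADD r5<-Add3  regs: r0:9,r1:2,r2:Add2,r3:8,r4:4,r5:Add3
  c5: stall  regs: r0:9,r1:2,r2:Add2,r3:8,r4:4,r5:Add3
  c6: CDB Mul1=4; stall  regs: r0:9,r1:2,r2:Add2,r3:8,r4:4,r5:Add3
  c7: CDB Add3=13; issue ADD r3<-Add3  regs: r0:9,r1:2,r2:Add2,r3:Add3,r4:4,r5:13
  c8: -  regs: r0:9,r1:2,r2:Add2,r3:Add3,r4:4,r5:13
  c9: CDB Add1=13  regs: r0:9,r1:2,r2:Add2,r3:Add3,r4:4,r5:13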